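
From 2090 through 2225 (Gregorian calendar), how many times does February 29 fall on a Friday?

Leap years in 2090–2225: 32 of them.
Feb 29 weekday advances by 5 (mod 7) from one leap year to the next four years later (or differs when a century non-leap intervenes).
Leap-day weekdays: 2092:Fri✓ 2096:Wed 2104:Fri✓ 2108:Wed 2112:Mon 2116:Sat 2120:Thu 2124:Tue 2128:Sun 2132:Fri✓ 2136:Wed 2140:Mon 2144:Sat …(6 more)… 2172:Sat 2176:Thu 2180:Tue 2184:Sun 2188:Fri✓ 2192:Wed 2196:Mon 2204:Wed 2208:Mon 2212:Sat 2216:Thu 2220:Tue 2224:Sun
Friday: 2092, 2104, 2132, 2160, 2188 → 5.

5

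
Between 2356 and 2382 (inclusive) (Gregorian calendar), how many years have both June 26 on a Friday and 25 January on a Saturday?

1

Check each year's weekday for June 26 and 25 January:
  2356: Tue/Wed  2357: Wed/Fri  2358: Thu/Sat  2359: Fri/Sun  2360: Sun/Mon  2361: Mon/Wed  2362: Tue/Thu  2363: Wed/Fri  2364: Fri/Sat ✓  2365: Sat/Mon  2366: Sun/Tue  2367: Mon/Wed  2368: Wed/Thu  2369: Thu/Sat  2370: Fri/Sun  2371: Sat/Mon  2372: Mon/Tue  2373: Tue/Thu  2374: Wed/Fri  2375: Thu/Sat  2376: Sat/Sun  2377: Sun/Tue  2378: Mon/Wed  2379: Tue/Thu  2380: Thu/Fri  2381: Fri/Sun  2382: Sat/Mon
Both conditions hold in: 2364 — 1.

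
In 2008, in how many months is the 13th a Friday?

Check the 13th of each month of 2008: Jan 13: Sun, Feb 13: Wed, Mar 13: Thu, Apr 13: Sun, May 13: Tue, Jun 13: Fri, Jul 13: Sun, Aug 13: Wed, Sep 13: Sat, Oct 13: Mon, Nov 13: Thu, Dec 13: Sat.
Friday occurs in June — 1 month.

1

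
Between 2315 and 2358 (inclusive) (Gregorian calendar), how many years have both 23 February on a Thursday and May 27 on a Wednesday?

0

Check each year's weekday for 23 February and May 27:
  2315: Tue/Thu  2316: Wed/Sat  2317: Fri/Sun  2318: Sat/Mon  2319: Sun/Tue  2320: Mon/Thu  2321: Wed/Fri  2322: Thu/Sat  2323: Fri/Sun  2324: Sat/Tue  2325: Mon/Wed  2326: Tue/Thu  2327: Wed/Fri  2328: Thu/Sun  …(16 more)…  2345: Fri/Sun  2346: Sat/Mon  2347: Sun/Tue  2348: Mon/Thu  2349: Wed/Fri  2350: Thu/Sat  2351: Fri/Sun  2352: Sat/Tue  2353: Mon/Wed  2354: Tue/Thu  2355: Wed/Fri  2356: Thu/Sun  2357: Sat/Mon  2358: Sun/Tue
Both conditions hold in: no year — 0.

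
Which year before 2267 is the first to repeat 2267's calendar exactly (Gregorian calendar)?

Two years share a calendar iff Jan 1 falls on the same weekday and both are leap or both are common. 2267: Jan 1 is Tuesday, common year.
2266: Jan 1 Monday, common
2265: Jan 1 Sunday, common
2264: Jan 1 Friday, leap
2263: Jan 1 Thursday, common
2262: Jan 1 Wednesday, common
2261: Jan 1 Tuesday, common
2261 matches on both conditions.

2261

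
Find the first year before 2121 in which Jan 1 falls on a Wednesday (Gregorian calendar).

2116

Jan 1 advances by 2 weekdays after a leap year and by 1 after a common year.
2121: Jan 1 is Wednesday.
2120: Monday (leap)
2119: Sunday
2118: Saturday
2117: Friday
2116: Wednesday (leap)
2116 begins on a Wednesday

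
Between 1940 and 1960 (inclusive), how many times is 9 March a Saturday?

3

Track 9 March's weekday year by year (advancing +1, or +2 across a Feb 29):
  1940: Sat ✓  1941: Sun (+1)  1942: Mon (+1)  1943: Tue (+1)  1944: Thu (+2)
  1945: Fri (+1)  1946: Sat (+1) ✓  1947: Sun (+1)  1948: Tue (+2)  1949: Wed (+1)
  1950: Thu (+1)  1951: Fri (+1)  1952: Sun (+2)  1953: Mon (+1)  1954: Tue (+1)
  1955: Wed (+1)  1956: Fri (+2)  1957: Sat (+1) ✓  1958: Sun (+1)  1959: Mon (+1)
  1960: Wed (+2)
Saturday years: 1940, 1946, 1957 — 3 in total.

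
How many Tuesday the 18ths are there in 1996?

1

Check the 18th of each month of 1996: Jan 18: Thu, Feb 18: Sun, Mar 18: Mon, Apr 18: Thu, May 18: Sat, Jun 18: Tue, Jul 18: Thu, Aug 18: Sun, Sep 18: Wed, Oct 18: Fri, Nov 18: Mon, Dec 18: Wed.
Tuesday occurs in June — 1 month.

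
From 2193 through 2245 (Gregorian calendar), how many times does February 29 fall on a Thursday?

Leap years in 2193–2245: 12 of them.
Feb 29 weekday advances by 5 (mod 7) from one leap year to the next four years later (or differs when a century non-leap intervenes).
Leap-day weekdays: 2196:Mon 2204:Wed 2208:Mon 2212:Sat 2216:Thu✓ 2220:Tue 2224:Sun 2228:Fri 2232:Wed 2236:Mon 2240:Sat 2244:Thu✓
Thursday: 2216, 2244 → 2.

2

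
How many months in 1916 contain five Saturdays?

A month of length L has five Saturdays iff its first Saturday is on day ≤ L−28 (so day 1–3 in a 31-day month, 1–2 in a 30-day month, day 1 in a leap February).
Checking each month of 1916: Jan starts Sat (31d) ✓; Feb starts Tue (29d); Mar starts Wed (31d); Apr starts Sat (30d) ✓; May starts Mon (31d); Jun starts Thu (30d); Jul starts Sat (31d) ✓; Aug starts Tue (31d); Sep starts Fri (30d) ✓; Oct starts Sun (31d); Nov starts Wed (30d); Dec starts Fri (31d) ✓.
Five-Saturday months: January, April, July, September, December → 5.

5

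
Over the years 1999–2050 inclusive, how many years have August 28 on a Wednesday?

7

Track August 28's weekday year by year (advancing +1, or +2 across a Feb 29):
  1999: Sat  2000: Mon (+2)  2001: Tue (+1)  2002: Wed (+1) ✓  2003: Thu (+1)
  2004: Sat (+2)  2005: Sun (+1)  2006: Mon (+1)  2007: Tue (+1)  2008: Thu (+2)
  2009: Fri (+1)  2010: Sat (+1)  2011: Sun (+1)  2012: Tue (+2)  … (24 more years) …
  2037: Fri (+1)  2038: Sat (+1)  2039: Sun (+1)  2040: Tue (+2)  2041: Wed (+1) ✓
  2042: Thu (+1)  2043: Fri (+1)  2044: Sun (+2)  2045: Mon (+1)  2046: Tue (+1)
  2047: Wed (+1) ✓  2048: Fri (+2)  2049: Sat (+1)  2050: Sun (+1)
Wednesday years: 2002, 2013, 2019, 2024, 2030, 2041, 2047 — 7 in total.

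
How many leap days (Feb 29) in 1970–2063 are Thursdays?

Leap years in 1970–2063: 23 of them.
Feb 29 weekday advances by 5 (mod 7) from one leap year to the next four years later (or differs when a century non-leap intervenes).
Leap-day weekdays: 1972:Tue 1976:Sun 1980:Fri 1984:Wed 1988:Mon 1992:Sat 1996:Thu✓ 2000:Tue 2004:Sun 2008:Fri 2012:Wed 2016:Mon 2020:Sat 2024:Thu✓ 2028:Tue 2032:Sun 2036:Fri 2040:Wed 2044:Mon 2048:Sat 2052:Thu✓ 2056:Tue 2060:Sun
Thursday: 1996, 2024, 2052 → 3.

3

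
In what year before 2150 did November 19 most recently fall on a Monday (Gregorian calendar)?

From one year to the next, a fixed date's weekday advances by 1, or by 2 when a Feb 29 lies between the two dates.
2150: November 19 is Thursday.
2149: Wednesday (−1)
2148: Tuesday (−1)
2147: Sunday (−2)
2146: Saturday (−1)
2145: Friday (−1)
2144: Thursday (−1)
2143: Tuesday (−2)
2142: Monday (−1)
November 19 falls on a Monday in 2142.

2142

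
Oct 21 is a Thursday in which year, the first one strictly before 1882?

From one year to the next, a fixed date's weekday advances by 1, or by 2 when a Feb 29 lies between the two dates.
1882: October 21 is Saturday.
1881: Friday (−1)
1880: Thursday (−1)
Oct 21 falls on a Thursday in 1880.

1880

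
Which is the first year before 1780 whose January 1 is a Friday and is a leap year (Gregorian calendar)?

1768

Jan 1 advances by 2 weekdays after a leap year and by 1 after a common year.
1780: Jan 1 is Saturday (leap).
1779: Friday
1778: Thursday
1777: Wednesday
1776: Monday (leap)
1775: Sunday
1774: Saturday
1773: Friday
1772: Wednesday (leap)
1771: Tuesday
1770: Monday
1769: Sunday
1768: Friday (leap)
1768 begins on a Friday and is a leap year.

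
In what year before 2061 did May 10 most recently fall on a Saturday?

From one year to the next, a fixed date's weekday advances by 1, or by 2 when a Feb 29 lies between the two dates.
2061: May 10 is Tuesday.
2060: Monday (−1)
2059: Saturday (−2)
May 10 falls on a Saturday in 2059.

2059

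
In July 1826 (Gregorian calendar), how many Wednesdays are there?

4

July 1826 has 31 days and begins on Saturday.
The first Wednesday is July 5.
Wednesdays fall on 5, 12, 19, 26 — that's 4.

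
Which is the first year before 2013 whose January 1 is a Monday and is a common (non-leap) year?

Jan 1 advances by 2 weekdays after a leap year and by 1 after a common year.
2013: Jan 1 is Tuesday.
2012: Sunday (leap)
2011: Saturday
2010: Friday
2009: Thursday
2008: Tuesday (leap)
2007: Monday
2007 begins on a Monday and is a common year.

2007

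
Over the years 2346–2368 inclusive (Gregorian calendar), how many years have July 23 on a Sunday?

3

Track July 23's weekday year by year (advancing +1, or +2 across a Feb 29):
  2346: Tue  2347: Wed (+1)  2348: Fri (+2)  2349: Sat (+1)  2350: Sun (+1) ✓
  2351: Mon (+1)  2352: Wed (+2)  2353: Thu (+1)  2354: Fri (+1)  2355: Sat (+1)
  2356: Mon (+2)  2357: Tue (+1)  2358: Wed (+1)  2359: Thu (+1)  2360: Sat (+2)
  2361: Sun (+1) ✓  2362: Mon (+1)  2363: Tue (+1)  2364: Thu (+2)  2365: Fri (+1)
  2366: Sat (+1)  2367: Sun (+1) ✓  2368: Tue (+2)
Sunday years: 2350, 2361, 2367 — 3 in total.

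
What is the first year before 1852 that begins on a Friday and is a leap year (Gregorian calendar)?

Jan 1 advances by 2 weekdays after a leap year and by 1 after a common year.
1852: Jan 1 is Thursday (leap).
1851: Wednesday
1850: Tuesday
1849: Monday
1848: Saturday (leap)
1847: Friday
1846: Thursday
1845: Wednesday
1844: Monday (leap)
1843: Sunday
1842: Saturday
1841: Friday
1840: Wednesday (leap)
1839: Tuesday
1838: Monday
1837: Sunday
1836: Friday (leap)
1836 begins on a Friday and is a leap year.

1836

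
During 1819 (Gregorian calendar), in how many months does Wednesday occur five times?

A month of length L has five Wednesdays iff its first Wednesday is on day ≤ L−28 (so day 1–3 in a 31-day month, 1–2 in a 30-day month, day 1 in a leap February).
Checking each month of 1819: Jan starts Fri (31d); Feb starts Mon (28d); Mar starts Mon (31d) ✓; Apr starts Thu (30d); May starts Sat (31d); Jun starts Tue (30d) ✓; Jul starts Thu (31d); Aug starts Sun (31d); Sep starts Wed (30d) ✓; Oct starts Fri (31d); Nov starts Mon (30d); Dec starts Wed (31d) ✓.
Five-Wednesday months: March, June, September, December → 4.

4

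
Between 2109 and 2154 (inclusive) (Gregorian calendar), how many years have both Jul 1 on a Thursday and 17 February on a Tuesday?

1

Check each year's weekday for Jul 1 and 17 February:
  2109: Mon/Sun  2110: Tue/Mon  2111: Wed/Tue  2112: Fri/Wed  2113: Sat/Fri  2114: Sun/Sat  2115: Mon/Sun  2116: Wed/Mon  2117: Thu/Wed  2118: Fri/Thu  2119: Sat/Fri  2120: Mon/Sat  2121: Tue/Mon  2122: Wed/Tue  …(18 more)…  2141: Sat/Fri  2142: Sun/Sat  2143: Mon/Sun  2144: Wed/Mon  2145: Thu/Wed  2146: Fri/Thu  2147: Sat/Fri  2148: Mon/Sat  2149: Tue/Mon  2150: Wed/Tue  2151: Thu/Wed  2152: Sat/Thu  2153: Sun/Sat  2154: Mon/Sun
Both conditions hold in: 2128 — 1.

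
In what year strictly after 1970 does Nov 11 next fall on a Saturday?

From one year to the next, a fixed date's weekday advances by 1, or by 2 when a Feb 29 lies between the two dates.
1970: November 11 is Wednesday.
1971: Thursday (+1)
1972: Saturday (+2)
Nov 11 falls on a Saturday in 1972.

1972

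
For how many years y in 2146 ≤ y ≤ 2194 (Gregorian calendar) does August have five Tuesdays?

August has 31 days; it has five Tuesdays when Tuesday falls among the first (month-length − 28) days — i.e. when August 1 is one of Tuesday/Monday/Sunday.
August 1 by year: 2146:Mon✓ 2147:Tue✓ 2148:Thu 2149:Fri 2150:Sat 2151:Sun✓ 2152:Tue✓ 2153:Wed 2154:Thu 2155:Fri 2156:Sun✓ 2157:Mon✓ 2158:Tue✓ 2159:Wed 2160:Fri …(19 more)… 2180:Tue✓ 2181:Wed 2182:Thu 2183:Fri 2184:Sun✓ 2185:Mon✓ 2186:Tue✓ 2187:Wed 2188:Fri 2189:Sat 2190:Sun✓ 2191:Mon✓ 2192:Wed 2193:Thu 2194:Fri
Years with five Tuesdays: 2146, 2147, 2151, 2152, 2156, 2157, 2158, 2162, 2163, 2168, 2169, 2173, 2174, 2175, 2179, 2180, 2184, 2185, 2186, 2190, 2191 → 21.

21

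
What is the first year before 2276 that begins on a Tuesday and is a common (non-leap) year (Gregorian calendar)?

Jan 1 advances by 2 weekdays after a leap year and by 1 after a common year.
2276: Jan 1 is Saturday (leap).
2275: Friday
2274: Thursday
2273: Wednesday
2272: Monday (leap)
2271: Sunday
2270: Saturday
2269: Friday
2268: Wednesday (leap)
2267: Tuesday
2267 begins on a Tuesday and is a common year.

2267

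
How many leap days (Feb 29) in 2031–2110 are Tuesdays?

2

Leap years in 2031–2110: 19 of them.
Feb 29 weekday advances by 5 (mod 7) from one leap year to the next four years later (or differs when a century non-leap intervenes).
Leap-day weekdays: 2032:Sun 2036:Fri 2040:Wed 2044:Mon 2048:Sat 2052:Thu 2056:Tue✓ 2060:Sun 2064:Fri 2068:Wed 2072:Mon 2076:Sat 2080:Thu 2084:Tue✓ 2088:Sun 2092:Fri 2096:Wed 2104:Fri 2108:Wed
Tuesday: 2056, 2084 → 2.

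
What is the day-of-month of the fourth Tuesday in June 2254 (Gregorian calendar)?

27

June 1, 2254 is a Thursday, so the first Tuesday is the 6th.
The fourth Tuesday is 6 + 21 = 27.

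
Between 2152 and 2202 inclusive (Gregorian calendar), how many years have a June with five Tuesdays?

14

June has 30 days; it has five Tuesdays when Tuesday falls among the first (month-length − 28) days — i.e. when June 1 is one of Tuesday/Monday.
June 1 by year: 2152:Thu 2153:Fri 2154:Sat 2155:Sun 2156:Tue✓ 2157:Wed 2158:Thu 2159:Fri 2160:Sun 2161:Mon✓ 2162:Tue✓ 2163:Wed 2164:Fri 2165:Sat 2166:Sun …(21 more)… 2188:Sun 2189:Mon✓ 2190:Tue✓ 2191:Wed 2192:Fri 2193:Sat 2194:Sun 2195:Mon✓ 2196:Wed 2197:Thu 2198:Fri 2199:Sat 2200:Sun 2201:Mon✓ 2202:Tue✓
Years with five Tuesdays: 2156, 2161, 2162, 2167, 2172, 2173, 2178, 2179, 2184, 2189, 2190, 2195, 2201, 2202 → 14.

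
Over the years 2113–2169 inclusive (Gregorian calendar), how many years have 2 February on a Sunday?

8

Track 2 February's weekday year by year (advancing +1, or +2 across a Feb 29):
  2113: Thu  2114: Fri (+1)  2115: Sat (+1)  2116: Sun (+1) ✓  2117: Tue (+2)
  2118: Wed (+1)  2119: Thu (+1)  2120: Fri (+1)  2121: Sun (+2) ✓  2122: Mon (+1)
  2123: Tue (+1)  2124: Wed (+1)  2125: Fri (+2)  2126: Sat (+1)  … (29 more years) …
  2156: Mon (+1)  2157: Wed (+2)  2158: Thu (+1)  2159: Fri (+1)  2160: Sat (+1)
  2161: Mon (+2)  2162: Tue (+1)  2163: Wed (+1)  2164: Thu (+1)  2165: Sat (+2)
  2166: Sun (+1) ✓  2167: Mon (+1)  2168: Tue (+1)  2169: Thu (+2)
Sunday years: 2116, 2121, 2127, 2138, 2144, 2149, 2155, 2166 — 8 in total.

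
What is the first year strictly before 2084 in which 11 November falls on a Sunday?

2074

From one year to the next, a fixed date's weekday advances by 1, or by 2 when a Feb 29 lies between the two dates.
2084: November 11 is Saturday.
2083: Thursday (−2)
2082: Wednesday (−1)
2081: Tuesday (−1)
2080: Monday (−1)
2079: Saturday (−2)
2078: Friday (−1)
2077: Thursday (−1)
2076: Wednesday (−1)
2075: Monday (−2)
2074: Sunday (−1)
11 November falls on a Sunday in 2074.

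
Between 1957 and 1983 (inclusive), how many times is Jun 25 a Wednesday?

Track Jun 25's weekday year by year (advancing +1, or +2 across a Feb 29):
  1957: Tue  1958: Wed (+1) ✓  1959: Thu (+1)  1960: Sat (+2)  1961: Sun (+1)
  1962: Mon (+1)  1963: Tue (+1)  1964: Thu (+2)  1965: Fri (+1)  1966: Sat (+1)
  1967: Sun (+1)  1968: Tue (+2)  1969: Wed (+1) ✓  1970: Thu (+1)  1971: Fri (+1)
  1972: Sun (+2)  1973: Mon (+1)  1974: Tue (+1)  1975: Wed (+1) ✓  1976: Fri (+2)
  1977: Sat (+1)  1978: Sun (+1)  1979: Mon (+1)  1980: Wed (+2) ✓  1981: Thu (+1)
  1982: Fri (+1)  1983: Sat (+1)
Wednesday years: 1958, 1969, 1975, 1980 — 4 in total.

4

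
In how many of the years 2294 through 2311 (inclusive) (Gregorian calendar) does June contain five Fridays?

6

June has 30 days; it has five Fridays when Friday falls among the first (month-length − 28) days — i.e. when June 1 is one of Friday/Thursday.
June 1 by year: 2294:Fri✓ 2295:Sat 2296:Mon 2297:Tue 2298:Wed 2299:Thu✓ 2300:Fri✓ 2301:Sat 2302:Sun 2303:Mon 2304:Wed 2305:Thu✓ 2306:Fri✓ 2307:Sat 2308:Mon 2309:Tue 2310:Wed 2311:Thu✓
Years with five Fridays: 2294, 2299, 2300, 2305, 2306, 2311 → 6.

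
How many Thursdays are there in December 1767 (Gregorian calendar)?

5

December 1767 has 31 days and begins on Tuesday.
The first Thursday is December 3.
Thursdays fall on 3, 10, 17, 24, 31 — that's 5.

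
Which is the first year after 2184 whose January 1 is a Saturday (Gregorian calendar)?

Jan 1 advances by 2 weekdays after a leap year and by 1 after a common year.
2184: Jan 1 is Thursday (leap).
2185: Saturday
2185 begins on a Saturday

2185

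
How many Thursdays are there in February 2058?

4

February 2058 has 28 days and begins on Friday.
The first Thursday is February 7.
Thursdays fall on 7, 14, 21, 28 — that's 4.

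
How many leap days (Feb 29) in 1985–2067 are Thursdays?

3

Leap years in 1985–2067: 20 of them.
Feb 29 weekday advances by 5 (mod 7) from one leap year to the next four years later (or differs when a century non-leap intervenes).
Leap-day weekdays: 1988:Mon 1992:Sat 1996:Thu✓ 2000:Tue 2004:Sun 2008:Fri 2012:Wed 2016:Mon 2020:Sat 2024:Thu✓ 2028:Tue 2032:Sun 2036:Fri 2040:Wed 2044:Mon 2048:Sat 2052:Thu✓ 2056:Tue 2060:Sun 2064:Fri
Thursday: 1996, 2024, 2052 → 3.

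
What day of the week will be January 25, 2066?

January 1, 2066 is a Friday.
January 25 is day 25 of the year, i.e. 24 days after Jan 1.
24 mod 7 = 3, so advance 3 weekdays from Friday: Monday.

Monday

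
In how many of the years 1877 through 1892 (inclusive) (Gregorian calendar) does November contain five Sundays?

5

November has 30 days; it has five Sundays when Sunday falls among the first (month-length − 28) days — i.e. when November 1 is one of Sunday/Saturday.
November 1 by year: 1877:Thu 1878:Fri 1879:Sat✓ 1880:Mon 1881:Tue 1882:Wed 1883:Thu 1884:Sat✓ 1885:Sun✓ 1886:Mon 1887:Tue 1888:Thu 1889:Fri 1890:Sat✓ 1891:Sun✓ 1892:Tue
Years with five Sundays: 1879, 1884, 1885, 1890, 1891 → 5.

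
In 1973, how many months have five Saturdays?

4

A month of length L has five Saturdays iff its first Saturday is on day ≤ L−28 (so day 1–3 in a 31-day month, 1–2 in a 30-day month, day 1 in a leap February).
Checking each month of 1973: Jan starts Mon (31d); Feb starts Thu (28d); Mar starts Thu (31d) ✓; Apr starts Sun (30d); May starts Tue (31d); Jun starts Fri (30d) ✓; Jul starts Sun (31d); Aug starts Wed (31d); Sep starts Sat (30d) ✓; Oct starts Mon (31d); Nov starts Thu (30d); Dec starts Sat (31d) ✓.
Five-Saturday months: March, June, September, December → 4.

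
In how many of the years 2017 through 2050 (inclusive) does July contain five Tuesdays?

14

July has 31 days; it has five Tuesdays when Tuesday falls among the first (month-length − 28) days — i.e. when July 1 is one of Tuesday/Monday/Sunday.
July 1 by year: 2017:Sat 2018:Sun✓ 2019:Mon✓ 2020:Wed 2021:Thu 2022:Fri 2023:Sat 2024:Mon✓ 2025:Tue✓ 2026:Wed 2027:Thu 2028:Sat 2029:Sun✓ 2030:Mon✓ 2031:Tue✓ …(4 more)… 2036:Tue✓ 2037:Wed 2038:Thu 2039:Fri 2040:Sun✓ 2041:Mon✓ 2042:Tue✓ 2043:Wed 2044:Fri 2045:Sat 2046:Sun✓ 2047:Mon✓ 2048:Wed 2049:Thu 2050:Fri
Years with five Tuesdays: 2018, 2019, 2024, 2025, 2029, 2030, 2031, 2035, 2036, 2040, 2041, 2042, 2046, 2047 → 14.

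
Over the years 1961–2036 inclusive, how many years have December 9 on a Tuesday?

11

Track December 9's weekday year by year (advancing +1, or +2 across a Feb 29):
  1961: Sat  1962: Sun (+1)  1963: Mon (+1)  1964: Wed (+2)  1965: Thu (+1)
  1966: Fri (+1)  1967: Sat (+1)  1968: Mon (+2)  1969: Tue (+1) ✓  1970: Wed (+1)
  1971: Thu (+1)  1972: Sat (+2)  1973: Sun (+1)  1974: Mon (+1)  … (48 more years) …
  2023: Sat (+1)  2024: Mon (+2)  2025: Tue (+1) ✓  2026: Wed (+1)  2027: Thu (+1)
  2028: Sat (+2)  2029: Sun (+1)  2030: Mon (+1)  2031: Tue (+1) ✓  2032: Thu (+2)
  2033: Fri (+1)  2034: Sat (+1)  2035: Sun (+1)  2036: Tue (+2) ✓
Tuesday years: 1969, 1975, 1980, 1986, 1997, 2003, 2008, 2014, 2025, 2031, 2036 — 11 in total.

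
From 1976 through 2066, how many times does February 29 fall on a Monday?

3

Leap years in 1976–2066: 23 of them.
Feb 29 weekday advances by 5 (mod 7) from one leap year to the next four years later (or differs when a century non-leap intervenes).
Leap-day weekdays: 1976:Sun 1980:Fri 1984:Wed 1988:Mon✓ 1992:Sat 1996:Thu 2000:Tue 2004:Sun 2008:Fri 2012:Wed 2016:Mon✓ 2020:Sat 2024:Thu 2028:Tue 2032:Sun 2036:Fri 2040:Wed 2044:Mon✓ 2048:Sat 2052:Thu 2056:Tue 2060:Sun 2064:Fri
Monday: 1988, 2016, 2044 → 3.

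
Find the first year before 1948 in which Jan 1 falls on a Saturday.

Jan 1 advances by 2 weekdays after a leap year and by 1 after a common year.
1948: Jan 1 is Thursday (leap).
1947: Wednesday
1946: Tuesday
1945: Monday
1944: Saturday (leap)
1944 begins on a Saturday

1944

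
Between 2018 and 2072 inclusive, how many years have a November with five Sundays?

16

November has 30 days; it has five Sundays when Sunday falls among the first (month-length − 28) days — i.e. when November 1 is one of Sunday/Saturday.
November 1 by year: 2018:Thu 2019:Fri 2020:Sun✓ 2021:Mon 2022:Tue 2023:Wed 2024:Fri 2025:Sat✓ 2026:Sun✓ 2027:Mon 2028:Wed 2029:Thu 2030:Fri 2031:Sat✓ 2032:Mon …(25 more)… 2058:Fri 2059:Sat✓ 2060:Mon 2061:Tue 2062:Wed 2063:Thu 2064:Sat✓ 2065:Sun✓ 2066:Mon 2067:Tue 2068:Thu 2069:Fri 2070:Sat✓ 2071:Sun✓ 2072:Tue
Years with five Sundays: 2020, 2025, 2026, 2031, 2036, 2037, 2042, 2043, 2048, 2053, 2054, 2059, 2064, 2065, 2070, 2071 → 16.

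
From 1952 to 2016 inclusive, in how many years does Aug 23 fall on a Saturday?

Track Aug 23's weekday year by year (advancing +1, or +2 across a Feb 29):
  1952: Sat ✓  1953: Sun (+1)  1954: Mon (+1)  1955: Tue (+1)  1956: Thu (+2)
  1957: Fri (+1)  1958: Sat (+1) ✓  1959: Sun (+1)  1960: Tue (+2)  1961: Wed (+1)
  1962: Thu (+1)  1963: Fri (+1)  1964: Sun (+2)  1965: Mon (+1)  … (37 more years) …
  2003: Sat (+1) ✓  2004: Mon (+2)  2005: Tue (+1)  2006: Wed (+1)  2007: Thu (+1)
  2008: Sat (+2) ✓  2009: Sun (+1)  2010: Mon (+1)  2011: Tue (+1)  2012: Thu (+2)
  2013: Fri (+1)  2014: Sat (+1) ✓  2015: Sun (+1)  2016: Tue (+2)
Saturday years: 1952, 1958, 1969, 1975, 1980, 1986, 1997, 2003, 2008, 2014 — 10 in total.

10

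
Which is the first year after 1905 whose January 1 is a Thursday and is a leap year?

Jan 1 advances by 2 weekdays after a leap year and by 1 after a common year.
1905: Jan 1 is Sunday.
1906: Monday
1907: Tuesday
1908: Wednesday (leap)
1909: Friday
1910: Saturday
1911: Sunday
1912: Monday (leap)
1913: Wednesday
1914: Thursday
1915: Friday
1916: Saturday (leap)
1917: Monday
1918: Tuesday
1919: Wednesday
1920: Thursday (leap)
1920 begins on a Thursday and is a leap year.

1920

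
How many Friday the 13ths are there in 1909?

1

Check the 13th of each month of 1909: Jan 13: Wed, Feb 13: Sat, Mar 13: Sat, Apr 13: Tue, May 13: Thu, Jun 13: Sun, Jul 13: Tue, Aug 13: Fri, Sep 13: Mon, Oct 13: Wed, Nov 13: Sat, Dec 13: Mon.
Friday occurs in August — 1 month.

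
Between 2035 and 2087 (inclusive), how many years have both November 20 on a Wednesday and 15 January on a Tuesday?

Check each year's weekday for November 20 and 15 January:
  2035: Tue/Mon  2036: Thu/Tue  2037: Fri/Thu  2038: Sat/Fri  2039: Sun/Sat  2040: Tue/Sun  2041: Wed/Tue ✓  2042: Thu/Wed  2043: Fri/Thu  2044: Sun/Fri  2045: Mon/Sun  2046: Tue/Mon  2047: Wed/Tue ✓  2048: Fri/Wed  …(25 more)…  2074: Tue/Mon  2075: Wed/Tue ✓  2076: Fri/Wed  2077: Sat/Fri  2078: Sun/Sat  2079: Mon/Sun  2080: Wed/Mon  2081: Thu/Wed  2082: Fri/Thu  2083: Sat/Fri  2084: Mon/Sat  2085: Tue/Mon  2086: Wed/Tue ✓  2087: Thu/Wed
Both conditions hold in: 2041, 2047, 2058, 2069, 2075, 2086 — 6.

6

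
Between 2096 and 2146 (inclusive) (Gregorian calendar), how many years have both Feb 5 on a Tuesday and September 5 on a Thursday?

6

Check each year's weekday for Feb 5 and September 5:
  2096: Sun/Wed  2097: Tue/Thu ✓  2098: Wed/Fri  2099: Thu/Sat  2100: Fri/Sun  2101: Sat/Mon  2102: Sun/Tue  2103: Mon/Wed  2104: Tue/Fri  2105: Thu/Sat  2106: Fri/Sun  2107: Sat/Mon  2108: Sun/Wed  2109: Tue/Thu ✓  …(23 more)…  2133: Thu/Sat  2134: Fri/Sun  2135: Sat/Mon  2136: Sun/Wed  2137: Tue/Thu ✓  2138: Wed/Fri  2139: Thu/Sat  2140: Fri/Mon  2141: Sun/Tue  2142: Mon/Wed  2143: Tue/Thu ✓  2144: Wed/Sat  2145: Fri/Sun  2146: Sat/Mon
Both conditions hold in: 2097, 2109, 2115, 2126, 2137, 2143 — 6.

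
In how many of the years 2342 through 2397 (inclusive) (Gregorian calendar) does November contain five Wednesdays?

16

November has 30 days; it has five Wednesdays when Wednesday falls among the first (month-length − 28) days — i.e. when November 1 is one of Wednesday/Tuesday.
November 1 by year: 2342:Sun 2343:Mon 2344:Wed✓ 2345:Thu 2346:Fri 2347:Sat 2348:Mon 2349:Tue✓ 2350:Wed✓ 2351:Thu 2352:Sat 2353:Sun 2354:Mon 2355:Tue✓ 2356:Thu …(26 more)… 2383:Tue✓ 2384:Thu 2385:Fri 2386:Sat 2387:Sun 2388:Tue✓ 2389:Wed✓ 2390:Thu 2391:Fri 2392:Sun 2393:Mon 2394:Tue✓ 2395:Wed✓ 2396:Fri 2397:Sat
Years with five Wednesdays: 2344, 2349, 2350, 2355, 2360, 2361, 2366, 2367, 2372, 2377, 2378, 2383, 2388, 2389, 2394, 2395 → 16.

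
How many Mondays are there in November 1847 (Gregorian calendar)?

November 1847 has 30 days and begins on Monday.
The first Monday is November 1.
Mondays fall on 1, 8, 15, 22, 29 — that's 5.

5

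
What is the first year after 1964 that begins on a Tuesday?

Jan 1 advances by 2 weekdays after a leap year and by 1 after a common year.
1964: Jan 1 is Wednesday (leap).
1965: Friday
1966: Saturday
1967: Sunday
1968: Monday (leap)
1969: Wednesday
1970: Thursday
1971: Friday
1972: Saturday (leap)
1973: Monday
1974: Tuesday
1974 begins on a Tuesday

1974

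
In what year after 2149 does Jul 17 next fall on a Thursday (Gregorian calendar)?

From one year to the next, a fixed date's weekday advances by 1, or by 2 when a Feb 29 lies between the two dates.
2149: July 17 is Thursday.
2150: Friday (+1)
2151: Saturday (+1)
2152: Monday (+2)
2153: Tuesday (+1)
2154: Wednesday (+1)
2155: Thursday (+1)
Jul 17 falls on a Thursday in 2155.

2155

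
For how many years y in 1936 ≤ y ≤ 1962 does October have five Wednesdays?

11

October has 31 days; it has five Wednesdays when Wednesday falls among the first (month-length − 28) days — i.e. when October 1 is one of Wednesday/Tuesday/Monday.
October 1 by year: 1936:Thu 1937:Fri 1938:Sat 1939:Sun 1940:Tue✓ 1941:Wed✓ 1942:Thu 1943:Fri 1944:Sun 1945:Mon✓ 1946:Tue✓ 1947:Wed✓ 1948:Fri 1949:Sat 1950:Sun 1951:Mon✓ 1952:Wed✓ 1953:Thu 1954:Fri 1955:Sat 1956:Mon✓ 1957:Tue✓ 1958:Wed✓ 1959:Thu 1960:Sat 1961:Sun 1962:Mon✓
Years with five Wednesdays: 1940, 1941, 1945, 1946, 1947, 1951, 1952, 1956, 1957, 1958, 1962 → 11.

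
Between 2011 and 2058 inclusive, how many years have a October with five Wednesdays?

21

October has 31 days; it has five Wednesdays when Wednesday falls among the first (month-length − 28) days — i.e. when October 1 is one of Wednesday/Tuesday/Monday.
October 1 by year: 2011:Sat 2012:Mon✓ 2013:Tue✓ 2014:Wed✓ 2015:Thu 2016:Sat 2017:Sun 2018:Mon✓ 2019:Tue✓ 2020:Thu 2021:Fri 2022:Sat 2023:Sun 2024:Tue✓ 2025:Wed✓ …(18 more)… 2044:Sat 2045:Sun 2046:Mon✓ 2047:Tue✓ 2048:Thu 2049:Fri 2050:Sat 2051:Sun 2052:Tue✓ 2053:Wed✓ 2054:Thu 2055:Fri 2056:Sun 2057:Mon✓ 2058:Tue✓
Years with five Wednesdays: 2012, 2013, 2014, 2018, 2019, 2024, 2025, 2029, 2030, 2031, 2035, 2036, 2040, 2041, 2042, 2046, 2047, 2052, 2053, 2057, 2058 → 21.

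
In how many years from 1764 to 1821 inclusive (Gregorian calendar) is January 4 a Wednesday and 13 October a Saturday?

Check each year's weekday for January 4 and 13 October:
  1764: Wed/Sat ✓  1765: Fri/Sun  1766: Sat/Mon  1767: Sun/Tue  1768: Mon/Thu  1769: Wed/Fri  1770: Thu/Sat  1771: Fri/Sun  1772: Sat/Tue  1773: Mon/Wed  1774: Tue/Thu  1775: Wed/Fri  1776: Thu/Sun  1777: Sat/Mon  …(30 more)…  1808: Mon/Thu  1809: Wed/Fri  1810: Thu/Sat  1811: Fri/Sun  1812: Sat/Tue  1813: Mon/Wed  1814: Tue/Thu  1815: Wed/Fri  1816: Thu/Sun  1817: Sat/Mon  1818: Sun/Tue  1819: Mon/Wed  1820: Tue/Fri  1821: Thu/Sat
Both conditions hold in: 1764, 1792, 1804 — 3.

3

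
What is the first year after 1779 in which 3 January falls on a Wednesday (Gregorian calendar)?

From one year to the next, a fixed date's weekday advances by 1, or by 2 when a Feb 29 lies between the two dates.
1779: January 3 is Sunday.
1780: Monday (+1)
1781: Wednesday (+2)
3 January falls on a Wednesday in 1781.

1781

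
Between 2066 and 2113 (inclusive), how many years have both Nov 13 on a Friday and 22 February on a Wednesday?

Check each year's weekday for Nov 13 and 22 February:
  2066: Sat/Mon  2067: Sun/Tue  2068: Tue/Wed  2069: Wed/Fri  2070: Thu/Sat  2071: Fri/Sun  2072: Sun/Mon  2073: Mon/Wed  2074: Tue/Thu  2075: Wed/Fri  2076: Fri/Sat  2077: Sat/Mon  2078: Sun/Tue  2079: Mon/Wed  …(20 more)…  2100: Sat/Mon  2101: Sun/Tue  2102: Mon/Wed  2103: Tue/Thu  2104: Thu/Fri  2105: Fri/Sun  2106: Sat/Mon  2107: Sun/Tue  2108: Tue/Wed  2109: Wed/Fri  2110: Thu/Sat  2111: Fri/Sun  2112: Sun/Mon  2113: Mon/Wed
Both conditions hold in: no year — 0.

0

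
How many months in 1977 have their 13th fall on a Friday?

1

Check the 13th of each month of 1977: Jan 13: Thu, Feb 13: Sun, Mar 13: Sun, Apr 13: Wed, May 13: Fri, Jun 13: Mon, Jul 13: Wed, Aug 13: Sat, Sep 13: Tue, Oct 13: Thu, Nov 13: Sun, Dec 13: Tue.
Friday occurs in May — 1 month.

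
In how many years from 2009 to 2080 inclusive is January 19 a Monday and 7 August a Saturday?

Check each year's weekday for January 19 and 7 August:
  2009: Mon/Fri  2010: Tue/Sat  2011: Wed/Sun  2012: Thu/Tue  2013: Sat/Wed  2014: Sun/Thu  2015: Mon/Fri  2016: Tue/Sun  2017: Thu/Mon  2018: Fri/Tue  2019: Sat/Wed  2020: Sun/Fri  2021: Tue/Sat  2022: Wed/Sun  …(44 more)…  2067: Wed/Sun  2068: Thu/Tue  2069: Sat/Wed  2070: Sun/Thu  2071: Mon/Fri  2072: Tue/Sun  2073: Thu/Mon  2074: Fri/Tue  2075: Sat/Wed  2076: Sun/Fri  2077: Tue/Sat  2078: Wed/Sun  2079: Thu/Mon  2080: Fri/Wed
Both conditions hold in: 2032, 2060 — 2.

2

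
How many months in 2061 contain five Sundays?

A month of length L has five Sundays iff its first Sunday is on day ≤ L−28 (so day 1–3 in a 31-day month, 1–2 in a 30-day month, day 1 in a leap February).
Checking each month of 2061: Jan starts Sat (31d) ✓; Feb starts Tue (28d); Mar starts Tue (31d); Apr starts Fri (30d); May starts Sun (31d) ✓; Jun starts Wed (30d); Jul starts Fri (31d) ✓; Aug starts Mon (31d); Sep starts Thu (30d); Oct starts Sat (31d) ✓; Nov starts Tue (30d); Dec starts Thu (31d).
Five-Sunday months: January, May, July, October → 4.

4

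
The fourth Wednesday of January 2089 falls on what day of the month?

26

January 1, 2089 is a Saturday, so the first Wednesday is the 5th.
The fourth Wednesday is 5 + 21 = 26.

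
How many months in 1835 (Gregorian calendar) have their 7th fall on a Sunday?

1

Check the 7th of each month of 1835: Jan 7: Wed, Feb 7: Sat, Mar 7: Sat, Apr 7: Tue, May 7: Thu, Jun 7: Sun, Jul 7: Tue, Aug 7: Fri, Sep 7: Mon, Oct 7: Wed, Nov 7: Sat, Dec 7: Mon.
Sunday occurs in June — 1 month.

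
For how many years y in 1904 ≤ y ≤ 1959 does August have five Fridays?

August has 31 days; it has five Fridays when Friday falls among the first (month-length − 28) days — i.e. when August 1 is one of Friday/Thursday/Wednesday.
August 1 by year: 1904:Mon 1905:Tue 1906:Wed✓ 1907:Thu✓ 1908:Sat 1909:Sun 1910:Mon 1911:Tue 1912:Thu✓ 1913:Fri✓ 1914:Sat 1915:Sun 1916:Tue 1917:Wed✓ 1918:Thu✓ …(26 more)… 1945:Wed✓ 1946:Thu✓ 1947:Fri✓ 1948:Sun 1949:Mon 1950:Tue 1951:Wed✓ 1952:Fri✓ 1953:Sat 1954:Sun 1955:Mon 1956:Wed✓ 1957:Thu✓ 1958:Fri✓ 1959:Sat
Years with five Fridays: 1906, 1907, 1912, 1913, 1917, 1918, 1919, 1923, 1924, 1928, 1929, 1930, 1934, 1935, 1940, 1941, 1945, 1946, 1947, 1951, 1952, 1956, 1957, 1958 → 24.

24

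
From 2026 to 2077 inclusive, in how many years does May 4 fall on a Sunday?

7

Track May 4's weekday year by year (advancing +1, or +2 across a Feb 29):
  2026: Mon  2027: Tue (+1)  2028: Thu (+2)  2029: Fri (+1)  2030: Sat (+1)
  2031: Sun (+1) ✓  2032: Tue (+2)  2033: Wed (+1)  2034: Thu (+1)  2035: Fri (+1)
  2036: Sun (+2) ✓  2037: Mon (+1)  2038: Tue (+1)  2039: Wed (+1)  … (24 more years) …
  2064: Sun (+2) ✓  2065: Mon (+1)  2066: Tue (+1)  2067: Wed (+1)  2068: Fri (+2)
  2069: Sat (+1)  2070: Sun (+1) ✓  2071: Mon (+1)  2072: Wed (+2)  2073: Thu (+1)
  2074: Fri (+1)  2075: Sat (+1)  2076: Mon (+2)  2077: Tue (+1)
Sunday years: 2031, 2036, 2042, 2053, 2059, 2064, 2070 — 7 in total.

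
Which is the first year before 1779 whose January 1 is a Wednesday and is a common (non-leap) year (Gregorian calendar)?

Jan 1 advances by 2 weekdays after a leap year and by 1 after a common year.
1779: Jan 1 is Friday.
1778: Thursday
1777: Wednesday
1777 begins on a Wednesday and is a common year.

1777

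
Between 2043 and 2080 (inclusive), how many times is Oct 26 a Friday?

Track Oct 26's weekday year by year (advancing +1, or +2 across a Feb 29):
  2043: Mon  2044: Wed (+2)  2045: Thu (+1)  2046: Fri (+1) ✓  2047: Sat (+1)
  2048: Mon (+2)  2049: Tue (+1)  2050: Wed (+1)  2051: Thu (+1)  2052: Sat (+2)
  2053: Sun (+1)  2054: Mon (+1)  2055: Tue (+1)  2056: Thu (+2)  … (10 more years) …
  2067: Wed (+1)  2068: Fri (+2) ✓  2069: Sat (+1)  2070: Sun (+1)  2071: Mon (+1)
  2072: Wed (+2)  2073: Thu (+1)  2074: Fri (+1) ✓  2075: Sat (+1)  2076: Mon (+2)
  2077: Tue (+1)  2078: Wed (+1)  2079: Thu (+1)  2080: Sat (+2)
Friday years: 2046, 2057, 2063, 2068, 2074 — 5 in total.

5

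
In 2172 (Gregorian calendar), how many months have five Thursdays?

A month of length L has five Thursdays iff its first Thursday is on day ≤ L−28 (so day 1–3 in a 31-day month, 1–2 in a 30-day month, day 1 in a leap February).
Checking each month of 2172: Jan starts Wed (31d) ✓; Feb starts Sat (29d); Mar starts Sun (31d); Apr starts Wed (30d) ✓; May starts Fri (31d); Jun starts Mon (30d); Jul starts Wed (31d) ✓; Aug starts Sat (31d); Sep starts Tue (30d); Oct starts Thu (31d) ✓; Nov starts Sun (30d); Dec starts Tue (31d) ✓.
Five-Thursday months: January, April, July, October, December → 5.

5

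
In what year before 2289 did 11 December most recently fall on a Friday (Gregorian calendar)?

From one year to the next, a fixed date's weekday advances by 1, or by 2 when a Feb 29 lies between the two dates.
2289: December 11 is Wednesday.
2288: Tuesday (−1)
2287: Sunday (−2)
2286: Saturday (−1)
2285: Friday (−1)
11 December falls on a Friday in 2285.

2285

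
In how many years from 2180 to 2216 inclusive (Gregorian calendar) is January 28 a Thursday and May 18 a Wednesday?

2

Check each year's weekday for January 28 and May 18:
  2180: Fri/Thu  2181: Sun/Fri  2182: Mon/Sat  2183: Tue/Sun  2184: Wed/Tue  2185: Fri/Wed  2186: Sat/Thu  2187: Sun/Fri  2188: Mon/Sun  2189: Wed/Mon  2190: Thu/Tue  2191: Fri/Wed  2192: Sat/Fri  2193: Mon/Sat  …(9 more)…  2203: Fri/Wed  2204: Sat/Fri  2205: Mon/Sat  2206: Tue/Sun  2207: Wed/Mon  2208: Thu/Wed ✓  2209: Sat/Thu  2210: Sun/Fri  2211: Mon/Sat  2212: Tue/Mon  2213: Thu/Tue  2214: Fri/Wed  2215: Sat/Thu  2216: Sun/Sat
Both conditions hold in: 2196, 2208 — 2.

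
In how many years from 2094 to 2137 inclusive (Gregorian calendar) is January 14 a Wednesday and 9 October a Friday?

5

Check each year's weekday for January 14 and 9 October:
  2094: Thu/Sat  2095: Fri/Sun  2096: Sat/Tue  2097: Mon/Wed  2098: Tue/Thu  2099: Wed/Fri ✓  2100: Thu/Sat  2101: Fri/Sun  2102: Sat/Mon  2103: Sun/Tue  2104: Mon/Thu  2105: Wed/Fri ✓  2106: Thu/Sat  2107: Fri/Sun  …(16 more)…  2124: Fri/Mon  2125: Sun/Tue  2126: Mon/Wed  2127: Tue/Thu  2128: Wed/Sat  2129: Fri/Sun  2130: Sat/Mon  2131: Sun/Tue  2132: Mon/Thu  2133: Wed/Fri ✓  2134: Thu/Sat  2135: Fri/Sun  2136: Sat/Tue  2137: Mon/Wed
Both conditions hold in: 2099, 2105, 2111, 2122, 2133 — 5.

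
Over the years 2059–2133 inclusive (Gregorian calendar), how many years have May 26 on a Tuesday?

11

Track May 26's weekday year by year (advancing +1, or +2 across a Feb 29):
  2059: Mon  2060: Wed (+2)  2061: Thu (+1)  2062: Fri (+1)  2063: Sat (+1)
  2064: Mon (+2)  2065: Tue (+1) ✓  2066: Wed (+1)  2067: Thu (+1)  2068: Sat (+2)
  2069: Sun (+1)  2070: Mon (+1)  2071: Tue (+1) ✓  2072: Thu (+2)  … (47 more years) …
  2120: Sun (+2)  2121: Mon (+1)  2122: Tue (+1) ✓  2123: Wed (+1)  2124: Fri (+2)
  2125: Sat (+1)  2126: Sun (+1)  2127: Mon (+1)  2128: Wed (+2)  2129: Thu (+1)
  2130: Fri (+1)  2131: Sat (+1)  2132: Mon (+2)  2133: Tue (+1) ✓
Tuesday years: 2065, 2071, 2076, 2082, 2093, 2099, 2105, 2111, 2116, 2122, 2133 — 11 in total.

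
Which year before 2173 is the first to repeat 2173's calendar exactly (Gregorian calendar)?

Two years share a calendar iff Jan 1 falls on the same weekday and both are leap or both are common. 2173: Jan 1 is Friday, common year.
2172: Jan 1 Wednesday, leap
2171: Jan 1 Tuesday, common
2170: Jan 1 Monday, common
2169: Jan 1 Sunday, common
2168: Jan 1 Friday, leap
2167: Jan 1 Thursday, common
2166: Jan 1 Wednesday, common
2165: Jan 1 Tuesday, common
2164: Jan 1 Sunday, leap
2163: Jan 1 Saturday, common
2162: Jan 1 Friday, common
2162 matches on both conditions.

2162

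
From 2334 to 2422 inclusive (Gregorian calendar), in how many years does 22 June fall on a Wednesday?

Track 22 June's weekday year by year (advancing +1, or +2 across a Feb 29):
  2334: Fri  2335: Sat (+1)  2336: Mon (+2)  2337: Tue (+1)  2338: Wed (+1) ✓
  2339: Thu (+1)  2340: Sat (+2)  2341: Sun (+1)  2342: Mon (+1)  2343: Tue (+1)
  2344: Thu (+2)  2345: Fri (+1)  2346: Sat (+1)  2347: Sun (+1)  … (61 more years) …
  2409: Mon (+1)  2410: Tue (+1)  2411: Wed (+1) ✓  2412: Fri (+2)  2413: Sat (+1)
  2414: Sun (+1)  2415: Mon (+1)  2416: Wed (+2) ✓  2417: Thu (+1)  2418: Fri (+1)
  2419: Sat (+1)  2420: Mon (+2)  2421: Tue (+1)  2422: Wed (+1) ✓
Wednesday years: 2338, 2349, 2355, 2360, 2366, 2377, 2383, 2388, 2394, 2405, 2411, 2416, 2422 — 13 in total.

13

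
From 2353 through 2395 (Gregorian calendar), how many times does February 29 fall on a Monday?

2

Leap years in 2353–2395: 10 of them.
Feb 29 weekday advances by 5 (mod 7) from one leap year to the next four years later (or differs when a century non-leap intervenes).
Leap-day weekdays: 2356:Wed 2360:Mon✓ 2364:Sat 2368:Thu 2372:Tue 2376:Sun 2380:Fri 2384:Wed 2388:Mon✓ 2392:Sat
Monday: 2360, 2388 → 2.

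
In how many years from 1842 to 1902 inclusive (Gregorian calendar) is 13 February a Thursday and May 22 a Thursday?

Check each year's weekday for 13 February and May 22:
  1842: Sun/Sun  1843: Mon/Mon  1844: Tue/Wed  1845: Thu/Thu ✓  1846: Fri/Fri  1847: Sat/Sat  1848: Sun/Mon  1849: Tue/Tue  1850: Wed/Wed  1851: Thu/Thu ✓  1852: Fri/Sat  1853: Sun/Sun  1854: Mon/Mon  1855: Tue/Tue  …(33 more)…  1889: Wed/Wed  1890: Thu/Thu ✓  1891: Fri/Fri  1892: Sat/Sun  1893: Mon/Mon  1894: Tue/Tue  1895: Wed/Wed  1896: Thu/Fri  1897: Sat/Sat  1898: Sun/Sun  1899: Mon/Mon  1900: Tue/Tue  1901: Wed/Wed  1902: Thu/Thu ✓
Both conditions hold in: 1845, 1851, 1862, 1873, 1879, 1890, 1902 — 7.

7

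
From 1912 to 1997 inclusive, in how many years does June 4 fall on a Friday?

Track June 4's weekday year by year (advancing +1, or +2 across a Feb 29):
  1912: Tue  1913: Wed (+1)  1914: Thu (+1)  1915: Fri (+1) ✓  1916: Sun (+2)
  1917: Mon (+1)  1918: Tue (+1)  1919: Wed (+1)  1920: Fri (+2) ✓  1921: Sat (+1)
  1922: Sun (+1)  1923: Mon (+1)  1924: Wed (+2)  1925: Thu (+1)  … (58 more years) …
  1984: Mon (+2)  1985: Tue (+1)  1986: Wed (+1)  1987: Thu (+1)  1988: Sat (+2)
  1989: Sun (+1)  1990: Mon (+1)  1991: Tue (+1)  1992: Thu (+2)  1993: Fri (+1) ✓
  1994: Sat (+1)  1995: Sun (+1)  1996: Tue (+2)  1997: Wed (+1)
Friday years: 1915, 1920, 1926, 1937, 1943, 1948, 1954, 1965, 1971, 1976, 1982, 1993 — 12 in total.

12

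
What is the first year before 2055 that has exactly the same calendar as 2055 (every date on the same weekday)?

Two years share a calendar iff Jan 1 falls on the same weekday and both are leap or both are common. 2055: Jan 1 is Friday, common year.
2054: Jan 1 Thursday, common
2053: Jan 1 Wednesday, common
2052: Jan 1 Monday, leap
2051: Jan 1 Sunday, common
2050: Jan 1 Saturday, common
2049: Jan 1 Friday, common
2049 matches on both conditions.

2049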